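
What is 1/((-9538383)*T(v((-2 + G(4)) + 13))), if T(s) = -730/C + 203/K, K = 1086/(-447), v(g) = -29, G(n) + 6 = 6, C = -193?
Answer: 69866/53161328734413 ≈ 1.3142e-9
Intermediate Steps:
G(n) = 0 (G(n) = -6 + 6 = 0)
K = -362/149 (K = 1086*(-1/447) = -362/149 ≈ -2.4295)
T(s) = -5573411/69866 (T(s) = -730/(-193) + 203/(-362/149) = -730*(-1/193) + 203*(-149/362) = 730/193 - 30247/362 = -5573411/69866)
1/((-9538383)*T(v((-2 + G(4)) + 13))) = 1/((-9538383)*(-5573411/69866)) = -1/9538383*(-69866/5573411) = 69866/53161328734413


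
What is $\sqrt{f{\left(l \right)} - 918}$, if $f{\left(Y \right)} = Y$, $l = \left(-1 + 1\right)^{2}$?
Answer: $3 i \sqrt{102} \approx 30.299 i$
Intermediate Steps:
$l = 0$ ($l = 0^{2} = 0$)
$\sqrt{f{\left(l \right)} - 918} = \sqrt{0 - 918} = \sqrt{-918} = 3 i \sqrt{102}$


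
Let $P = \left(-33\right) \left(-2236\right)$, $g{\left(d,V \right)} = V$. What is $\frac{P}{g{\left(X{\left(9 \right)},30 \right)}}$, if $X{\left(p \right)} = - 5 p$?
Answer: $\frac{12298}{5} \approx 2459.6$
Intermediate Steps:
$P = 73788$
$\frac{P}{g{\left(X{\left(9 \right)},30 \right)}} = \frac{73788}{30} = 73788 \cdot \frac{1}{30} = \frac{12298}{5}$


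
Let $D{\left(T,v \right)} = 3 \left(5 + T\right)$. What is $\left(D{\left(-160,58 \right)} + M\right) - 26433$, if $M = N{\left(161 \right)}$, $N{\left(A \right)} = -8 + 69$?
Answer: $-26837$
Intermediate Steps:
$N{\left(A \right)} = 61$
$M = 61$
$D{\left(T,v \right)} = 15 + 3 T$
$\left(D{\left(-160,58 \right)} + M\right) - 26433 = \left(\left(15 + 3 \left(-160\right)\right) + 61\right) - 26433 = \left(\left(15 - 480\right) + 61\right) - 26433 = \left(-465 + 61\right) - 26433 = -404 - 26433 = -26837$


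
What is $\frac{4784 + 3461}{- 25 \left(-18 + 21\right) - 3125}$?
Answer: $- \frac{1649}{640} \approx -2.5766$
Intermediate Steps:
$\frac{4784 + 3461}{- 25 \left(-18 + 21\right) - 3125} = \frac{8245}{\left(-25\right) 3 - 3125} = \frac{8245}{-75 - 3125} = \frac{8245}{-3200} = 8245 \left(- \frac{1}{3200}\right) = - \frac{1649}{640}$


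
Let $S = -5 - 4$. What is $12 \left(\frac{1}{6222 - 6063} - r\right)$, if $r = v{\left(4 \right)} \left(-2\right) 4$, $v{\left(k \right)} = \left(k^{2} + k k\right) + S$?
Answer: $\frac{117028}{53} \approx 2208.1$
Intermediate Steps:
$S = -9$ ($S = -5 - 4 = -9$)
$v{\left(k \right)} = -9 + 2 k^{2}$ ($v{\left(k \right)} = \left(k^{2} + k k\right) - 9 = \left(k^{2} + k^{2}\right) - 9 = 2 k^{2} - 9 = -9 + 2 k^{2}$)
$r = -184$ ($r = \left(-9 + 2 \cdot 4^{2}\right) \left(-2\right) 4 = \left(-9 + 2 \cdot 16\right) \left(-2\right) 4 = \left(-9 + 32\right) \left(-2\right) 4 = 23 \left(-2\right) 4 = \left(-46\right) 4 = -184$)
$12 \left(\frac{1}{6222 - 6063} - r\right) = 12 \left(\frac{1}{6222 - 6063} - -184\right) = 12 \left(\frac{1}{159} + 184\right) = 12 \cdot \frac{29257}{159} = \frac{117028}{53}$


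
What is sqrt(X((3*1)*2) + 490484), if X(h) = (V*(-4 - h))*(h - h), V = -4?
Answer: 2*sqrt(122621) ≈ 700.35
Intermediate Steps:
X(h) = 0 (X(h) = (-4*(-4 - h))*(h - h) = (16 + 4*h)*0 = 0)
sqrt(X((3*1)*2) + 490484) = sqrt(0 + 490484) = sqrt(490484) = 2*sqrt(122621)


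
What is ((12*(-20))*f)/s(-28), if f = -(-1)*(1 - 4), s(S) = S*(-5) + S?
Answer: 45/7 ≈ 6.4286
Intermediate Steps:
s(S) = -4*S (s(S) = -5*S + S = -4*S)
f = -3 (f = -(-1)*(-3) = -1*3 = -3)
((12*(-20))*f)/s(-28) = ((12*(-20))*(-3))/((-4*(-28))) = -240*(-3)/112 = 720*(1/112) = 45/7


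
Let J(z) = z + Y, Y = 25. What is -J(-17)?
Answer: -8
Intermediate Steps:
J(z) = 25 + z (J(z) = z + 25 = 25 + z)
-J(-17) = -(25 - 17) = -1*8 = -8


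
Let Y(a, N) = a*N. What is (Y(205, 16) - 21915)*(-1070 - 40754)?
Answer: 779390240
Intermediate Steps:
Y(a, N) = N*a
(Y(205, 16) - 21915)*(-1070 - 40754) = (16*205 - 21915)*(-1070 - 40754) = (3280 - 21915)*(-41824) = -18635*(-41824) = 779390240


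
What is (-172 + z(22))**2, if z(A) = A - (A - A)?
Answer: 22500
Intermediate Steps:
z(A) = A (z(A) = A - 1*0 = A + 0 = A)
(-172 + z(22))**2 = (-172 + 22)**2 = (-150)**2 = 22500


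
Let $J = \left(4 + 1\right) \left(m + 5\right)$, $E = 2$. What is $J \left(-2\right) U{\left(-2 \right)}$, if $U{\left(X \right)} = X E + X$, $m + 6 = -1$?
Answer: $-120$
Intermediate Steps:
$m = -7$ ($m = -6 - 1 = -7$)
$J = -10$ ($J = \left(4 + 1\right) \left(-7 + 5\right) = 5 \left(-2\right) = -10$)
$U{\left(X \right)} = 3 X$ ($U{\left(X \right)} = X 2 + X = 2 X + X = 3 X$)
$J \left(-2\right) U{\left(-2 \right)} = \left(-10\right) \left(-2\right) 3 \left(-2\right) = 20 \left(-6\right) = -120$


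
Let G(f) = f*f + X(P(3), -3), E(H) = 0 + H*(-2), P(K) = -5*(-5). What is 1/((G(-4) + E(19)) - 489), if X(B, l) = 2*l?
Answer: -1/517 ≈ -0.0019342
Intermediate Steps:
P(K) = 25
E(H) = -2*H (E(H) = 0 - 2*H = -2*H)
G(f) = -6 + f**2 (G(f) = f*f + 2*(-3) = f**2 - 6 = -6 + f**2)
1/((G(-4) + E(19)) - 489) = 1/(((-6 + (-4)**2) - 2*19) - 489) = 1/(((-6 + 16) - 38) - 489) = 1/((10 - 38) - 489) = 1/(-28 - 489) = 1/(-517) = -1/517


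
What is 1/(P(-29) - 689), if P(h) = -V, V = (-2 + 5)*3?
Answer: -1/698 ≈ -0.0014327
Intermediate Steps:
V = 9 (V = 3*3 = 9)
P(h) = -9 (P(h) = -1*9 = -9)
1/(P(-29) - 689) = 1/(-9 - 689) = 1/(-698) = -1/698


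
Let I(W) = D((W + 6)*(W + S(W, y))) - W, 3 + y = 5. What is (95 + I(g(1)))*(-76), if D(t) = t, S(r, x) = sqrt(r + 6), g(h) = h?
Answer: -7676 - 532*sqrt(7) ≈ -9083.5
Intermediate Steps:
y = 2 (y = -3 + 5 = 2)
S(r, x) = sqrt(6 + r)
I(W) = -W + (6 + W)*(W + sqrt(6 + W)) (I(W) = (W + 6)*(W + sqrt(6 + W)) - W = (6 + W)*(W + sqrt(6 + W)) - W = -W + (6 + W)*(W + sqrt(6 + W)))
(95 + I(g(1)))*(-76) = (95 + (1**2 + 5*1 + 6*sqrt(6 + 1) + 1*sqrt(6 + 1)))*(-76) = (95 + (1 + 5 + 6*sqrt(7) + 1*sqrt(7)))*(-76) = (95 + (1 + 5 + 6*sqrt(7) + sqrt(7)))*(-76) = (95 + (6 + 7*sqrt(7)))*(-76) = (101 + 7*sqrt(7))*(-76) = -7676 - 532*sqrt(7)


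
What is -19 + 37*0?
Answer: -19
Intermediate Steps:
-19 + 37*0 = -19 + 0 = -19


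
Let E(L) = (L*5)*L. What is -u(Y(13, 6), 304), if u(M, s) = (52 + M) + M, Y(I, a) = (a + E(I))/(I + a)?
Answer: -2690/19 ≈ -141.58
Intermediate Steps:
E(L) = 5*L² (E(L) = (5*L)*L = 5*L²)
Y(I, a) = (a + 5*I²)/(I + a)
u(M, s) = 52 + 2*M
-u(Y(13, 6), 304) = -(52 + 2*((6 + 5*13²)/(13 + 6))) = -(52 + 2*((6 + 5*169)/19)) = -(52 + 2*((6 + 845)/19)) = -(52 + 2*((1/19)*851)) = -(52 + 2*(851/19)) = -(52 + 1702/19) = -1*2690/19 = -2690/19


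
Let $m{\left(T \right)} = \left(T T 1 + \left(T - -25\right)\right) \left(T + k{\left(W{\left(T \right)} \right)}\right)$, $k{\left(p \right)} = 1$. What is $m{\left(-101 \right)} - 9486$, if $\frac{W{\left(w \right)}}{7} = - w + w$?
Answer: $-1021986$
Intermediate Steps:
$W{\left(w \right)} = 0$ ($W{\left(w \right)} = 7 \left(- w + w\right) = 7 \cdot 0 = 0$)
$m{\left(T \right)} = \left(1 + T\right) \left(25 + T + T^{2}\right)$ ($m{\left(T \right)} = \left(T T 1 + \left(T - -25\right)\right) \left(T + 1\right) = \left(T^{2} \cdot 1 + \left(T + 25\right)\right) \left(1 + T\right) = \left(T^{2} + \left(25 + T\right)\right) \left(1 + T\right) = \left(25 + T + T^{2}\right) \left(1 + T\right) = \left(1 + T\right) \left(25 + T + T^{2}\right)$)
$m{\left(-101 \right)} - 9486 = \left(25 + \left(-101\right)^{3} + 2 \left(-101\right)^{2} + 26 \left(-101\right)\right) - 9486 = \left(25 - 1030301 + 2 \cdot 10201 - 2626\right) - 9486 = \left(25 - 1030301 + 20402 - 2626\right) - 9486 = -1012500 - 9486 = -1021986$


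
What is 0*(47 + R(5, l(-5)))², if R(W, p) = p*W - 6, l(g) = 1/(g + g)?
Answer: 0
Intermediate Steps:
l(g) = 1/(2*g)
R(W, p) = -6 + W*p (R(W, p) = W*p - 6 = -6 + W*p)
0*(47 + R(5, l(-5)))² = 0*(47 + (-6 + 5*((½)/(-5))))² = 0*(47 + (-6 + 5*((½)*(-⅕))))² = 0*(47 + (-6 + 5*(-⅒)))² = 0*(47 + (-6 - ½))² = 0*(47 - 13/2)² = 0*(81/2)² = 0*(6561/4) = 0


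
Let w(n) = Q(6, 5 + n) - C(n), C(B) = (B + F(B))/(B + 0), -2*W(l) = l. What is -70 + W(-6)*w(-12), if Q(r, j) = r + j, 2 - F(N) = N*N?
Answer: -223/2 ≈ -111.50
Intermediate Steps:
W(l) = -l/2
F(N) = 2 - N² (F(N) = 2 - N*N = 2 - N²)
Q(r, j) = j + r
C(B) = (2 + B - B²)/B (C(B) = (B + (2 - B²))/(B + 0) = (2 + B - B²)/B)
w(n) = 10 - 2/n + 2*n (w(n) = ((5 + n) + 6) - (1 - n + 2/n) = (11 + n) + (-1 + n - 2/n) = 10 - 2/n + 2*n)
-70 + W(-6)*w(-12) = -70 + (-½*(-6))*(10 - 2/(-12) + 2*(-12)) = -70 + 3*(10 - 2*(-1/12) - 24) = -70 + 3*(10 + ⅙ - 24) = -70 + 3*(-83/6) = -70 - 83/2 = -223/2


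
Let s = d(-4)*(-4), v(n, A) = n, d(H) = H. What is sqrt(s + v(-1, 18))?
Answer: sqrt(15) ≈ 3.8730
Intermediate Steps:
s = 16 (s = -4*(-4) = 16)
sqrt(s + v(-1, 18)) = sqrt(16 - 1) = sqrt(15)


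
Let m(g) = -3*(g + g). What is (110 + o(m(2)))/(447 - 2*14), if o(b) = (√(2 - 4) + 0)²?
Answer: 108/419 ≈ 0.25776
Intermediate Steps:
m(g) = -6*g
o(b) = -2 (o(b) = (√(-2) + 0)² = (I*√2 + 0)² = (I*√2)² = -2)
(110 + o(m(2)))/(447 - 2*14) = (110 - 2)/(447 - 2*14) = 108/(447 - 28) = 108/419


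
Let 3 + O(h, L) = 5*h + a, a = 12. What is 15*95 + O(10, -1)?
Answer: 1484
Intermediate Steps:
O(h, L) = 9 + 5*h (O(h, L) = -3 + (5*h + 12) = -3 + (12 + 5*h) = 9 + 5*h)
15*95 + O(10, -1) = 15*95 + (9 + 5*10) = 1425 + (9 + 50) = 1425 + 59 = 1484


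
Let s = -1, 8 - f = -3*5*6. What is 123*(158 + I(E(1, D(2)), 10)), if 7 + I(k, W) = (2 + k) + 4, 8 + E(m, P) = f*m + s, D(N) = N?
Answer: 30258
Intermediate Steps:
f = 98 (f = 8 - (-3*5)*6 = 8 - (-15)*6 = 8 - 1*(-90) = 8 + 90 = 98)
E(m, P) = -9 + 98*m (E(m, P) = -8 + (98*m - 1) = -8 + (-1 + 98*m) = -9 + 98*m)
I(k, W) = -1 + k (I(k, W) = -7 + ((2 + k) + 4) = -7 + (6 + k) = -1 + k)
123*(158 + I(E(1, D(2)), 10)) = 123*(158 + (-1 + (-9 + 98*1))) = 123*(158 + (-1 + (-9 + 98))) = 123*(158 + (-1 + 89)) = 123*(158 + 88) = 123*246 = 30258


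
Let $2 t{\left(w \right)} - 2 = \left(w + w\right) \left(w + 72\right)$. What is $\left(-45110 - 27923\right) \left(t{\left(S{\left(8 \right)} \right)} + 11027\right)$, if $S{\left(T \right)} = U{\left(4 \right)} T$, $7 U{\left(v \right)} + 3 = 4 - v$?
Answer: $- \frac{38623648116}{49} \approx -7.8824 \cdot 10^{8}$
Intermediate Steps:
$U{\left(v \right)} = \frac{1}{7} - \frac{v}{7}$ ($U{\left(v \right)} = - \frac{3}{7} + \frac{4 - v}{7} = - \frac{3}{7} - \left(- \frac{4}{7} + \frac{v}{7}\right) = \frac{1}{7} - \frac{v}{7}$)
$S{\left(T \right)} = - \frac{3 T}{7}$ ($S{\left(T \right)} = \left(\frac{1}{7} - \frac{4}{7}\right) T = - \frac{3 T}{7}$)
$t{\left(w \right)} = 1 + w \left(72 + w\right)$ ($t{\left(w \right)} = 1 + \frac{\left(w + w\right) \left(w + 72\right)}{2} = 1 + \frac{2 w \left(72 + w\right)}{2} = 1 + w \left(72 + w\right)$)
$\left(-45110 - 27923\right) \left(t{\left(S{\left(8 \right)} \right)} + 11027\right) = \left(-45110 - 27923\right) \left(\left(1 + \left(\left(- \frac{3}{7}\right) 8\right)^{2} + 72 \left(\left(- \frac{3}{7}\right) 8\right)\right) + 11027\right) = - 73033 \left(\left(1 + \left(- \frac{24}{7}\right)^{2} + 72 \left(- \frac{24}{7}\right)\right) + 11027\right) = - 73033 \left(\left(1 + \frac{576}{49} - \frac{1728}{7}\right) + 11027\right) = - 73033 \left(- \frac{11471}{49} + 11027\right) = \left(-73033\right) \frac{528852}{49} = - \frac{38623648116}{49}$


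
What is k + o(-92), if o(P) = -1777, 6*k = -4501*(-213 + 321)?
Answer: -82795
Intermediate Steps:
k = -81018 (k = (-4501*(-213 + 321))/6 = (-4501*108)/6 = (⅙)*(-486108) = -81018)
k + o(-92) = -81018 - 1777 = -82795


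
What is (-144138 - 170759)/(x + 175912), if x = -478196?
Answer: 314897/302284 ≈ 1.0417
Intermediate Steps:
(-144138 - 170759)/(x + 175912) = (-144138 - 170759)/(-478196 + 175912) = -314897/(-302284) = -314897*(-1/302284) = 314897/302284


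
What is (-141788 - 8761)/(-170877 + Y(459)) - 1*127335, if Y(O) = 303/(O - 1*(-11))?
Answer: -3408814457705/26770629 ≈ -1.2733e+5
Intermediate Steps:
Y(O) = 303/(11 + O) (Y(O) = 303/(O + 11) = 303/(11 + O))
(-141788 - 8761)/(-170877 + Y(459)) - 1*127335 = (-141788 - 8761)/(-170877 + 303/(11 + 459)) - 1*127335 = -150549/(-170877 + 303/470) - 127335 = -150549/(-80311887/470) - 127335 = -150549*(-470/80311887) - 127335 = 23586010/26770629 - 127335 = -3408814457705/26770629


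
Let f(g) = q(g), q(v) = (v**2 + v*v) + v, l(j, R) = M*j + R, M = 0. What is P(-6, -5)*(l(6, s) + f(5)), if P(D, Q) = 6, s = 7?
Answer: 372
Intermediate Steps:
l(j, R) = R (l(j, R) = 0*j + R = 0 + R = R)
q(v) = v + 2*v**2 (q(v) = (v**2 + v**2) + v = 2*v**2 + v = v + 2*v**2)
f(g) = g*(1 + 2*g)
P(-6, -5)*(l(6, s) + f(5)) = 6*(7 + 5*(1 + 2*5)) = 6*(7 + 5*(1 + 10)) = 6*(7 + 5*11) = 6*(7 + 55) = 6*62 = 372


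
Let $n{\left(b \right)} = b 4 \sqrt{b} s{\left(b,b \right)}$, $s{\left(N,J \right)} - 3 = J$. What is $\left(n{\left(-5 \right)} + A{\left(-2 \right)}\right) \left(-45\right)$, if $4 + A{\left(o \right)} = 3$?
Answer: $45 - 1800 i \sqrt{5} \approx 45.0 - 4024.9 i$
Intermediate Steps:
$A{\left(o \right)} = -1$ ($A{\left(o \right)} = -4 + 3 = -1$)
$s{\left(N,J \right)} = 3 + J$
$n{\left(b \right)} = 4 b^{\frac{3}{2}} \left(3 + b\right)$ ($n{\left(b \right)} = b 4 \sqrt{b} \left(3 + b\right) = 4 b^{\frac{3}{2}} \left(3 + b\right)$)
$\left(n{\left(-5 \right)} + A{\left(-2 \right)}\right) \left(-45\right) = \left(4 \left(-5\right)^{\frac{3}{2}} \left(3 - 5\right) - 1\right) \left(-45\right) = \left(4 \left(- 5 i \sqrt{5}\right) \left(-2\right) - 1\right) \left(-45\right) = \left(40 i \sqrt{5} - 1\right) \left(-45\right) = \left(-1 + 40 i \sqrt{5}\right) \left(-45\right) = 45 - 1800 i \sqrt{5}$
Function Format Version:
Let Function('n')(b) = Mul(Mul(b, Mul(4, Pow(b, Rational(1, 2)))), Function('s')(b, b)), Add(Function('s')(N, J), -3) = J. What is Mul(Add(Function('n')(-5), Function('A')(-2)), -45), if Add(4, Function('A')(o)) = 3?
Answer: Add(45, Mul(-1800, I, Pow(5, Rational(1, 2)))) ≈ Add(45.000, Mul(-4024.9, I))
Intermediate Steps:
Function('A')(o) = -1 (Function('A')(o) = Add(-4, 3) = -1)
Function('s')(N, J) = Add(3, J)
Function('n')(b) = Mul(4, Pow(b, Rational(3, 2)), Add(3, b)) (Function('n')(b) = Mul(Mul(b, Mul(4, Pow(b, Rational(1, 2)))), Add(3, b)) = Mul(Mul(4, Pow(b, Rational(3, 2))), Add(3, b)) = Mul(4, Pow(b, Rational(3, 2)), Add(3, b)))
Mul(Add(Function('n')(-5), Function('A')(-2)), -45) = Mul(Add(Mul(4, Pow(-5, Rational(3, 2)), Add(3, -5)), -1), -45) = Mul(Add(Mul(4, Mul(-5, I, Pow(5, Rational(1, 2))), -2), -1), -45) = Mul(Add(Mul(40, I, Pow(5, Rational(1, 2))), -1), -45) = Mul(Add(-1, Mul(40, I, Pow(5, Rational(1, 2)))), -45) = Add(45, Mul(-1800, I, Pow(5, Rational(1, 2))))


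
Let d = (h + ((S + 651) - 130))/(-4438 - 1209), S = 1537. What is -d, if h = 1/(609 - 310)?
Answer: 615343/1688453 ≈ 0.36444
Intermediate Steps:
h = 1/299 ≈ 0.0033445
d = -615343/1688453 (d = (1/299 + ((1537 + 651) - 130))/(-4438 - 1209) = (1/299 + (2188 - 130))/(-5647) = (1/299 + 2058)*(-1/5647) = (615343/299)*(-1/5647) = -615343/1688453 ≈ -0.36444)
-d = -1*(-615343/1688453) = 615343/1688453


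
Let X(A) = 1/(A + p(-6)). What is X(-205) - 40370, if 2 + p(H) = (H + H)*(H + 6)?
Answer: -8356591/207 ≈ -40370.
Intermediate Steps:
p(H) = -2 + 2*H*(6 + H) (p(H) = -2 + (H + H)*(H + 6) = -2 + (2*H)*(6 + H) = -2 + 2*H*(6 + H))
X(A) = 1/(-2 + A) (X(A) = 1/(A + (-2 + 2*(-6)² + 12*(-6))) = 1/(A + (-2 + 2*36 - 72)) = 1/(A + (-2 + 72 - 72)) = 1/(A - 2) = 1/(-2 + A))
X(-205) - 40370 = 1/(-2 - 205) - 40370 = 1/(-207) - 40370 = -1/207 - 40370 = -8356591/207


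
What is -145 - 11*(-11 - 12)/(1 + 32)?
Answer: -412/3 ≈ -137.33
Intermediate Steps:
-145 - 11*(-11 - 12)/(1 + 32) = -145 - (-253)/33 = -145 - 11*(-23/33) = -145 + 23/3 = -412/3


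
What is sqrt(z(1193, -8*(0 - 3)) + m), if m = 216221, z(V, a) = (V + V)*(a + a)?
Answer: sqrt(330749) ≈ 575.11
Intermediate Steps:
z(V, a) = 4*V*a (z(V, a) = (2*V)*(2*a) = 4*V*a)
sqrt(z(1193, -8*(0 - 3)) + m) = sqrt(4*1193*(-8*(0 - 3)) + 216221) = sqrt(4*1193*(-8*(-3)) + 216221) = sqrt(4*1193*24 + 216221) = sqrt(114528 + 216221) = sqrt(330749)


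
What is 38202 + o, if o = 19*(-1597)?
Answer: 7859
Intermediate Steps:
o = -30343
38202 + o = 38202 - 30343 = 7859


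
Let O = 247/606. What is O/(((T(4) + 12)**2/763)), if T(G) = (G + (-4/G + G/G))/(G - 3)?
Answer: 188461/155136 ≈ 1.2148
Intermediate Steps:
T(G) = (1 + G - 4/G)/(-3 + G) (T(G) = (G + (-4/G + 1))/(-3 + G) = (G + (1 - 4/G))/(-3 + G) = (1 + G - 4/G)/(-3 + G))
O = 247/606 (O = 247*(1/606) = 247/606 ≈ 0.40759)
O/(((T(4) + 12)**2/763)) = 247/(606*((((-4 + 4 + 4**2)/(4*(-3 + 4)) + 12)**2/763))) = 247/(606*((((1/4)*(-4 + 4 + 16)/1 + 12)**2*(1/763)))) = 247/(606*((((1/4)*1*16 + 12)**2*(1/763)))) = 247/(606*(((4 + 12)**2*(1/763)))) = 247/(606*((16**2*(1/763)))) = 247/(606*((256*(1/763)))) = 247/(606*(256/763)) = (247/606)*(763/256) = 188461/155136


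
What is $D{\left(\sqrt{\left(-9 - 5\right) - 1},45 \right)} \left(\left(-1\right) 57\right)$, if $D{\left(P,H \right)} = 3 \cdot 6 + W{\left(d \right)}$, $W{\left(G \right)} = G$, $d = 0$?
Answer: $-1026$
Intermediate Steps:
$D{\left(P,H \right)} = 18$ ($D{\left(P,H \right)} = 3 \cdot 6 + 0 = 18 + 0 = 18$)
$D{\left(\sqrt{\left(-9 - 5\right) - 1},45 \right)} \left(\left(-1\right) 57\right) = 18 \left(\left(-1\right) 57\right) = 18 \left(-57\right) = -1026$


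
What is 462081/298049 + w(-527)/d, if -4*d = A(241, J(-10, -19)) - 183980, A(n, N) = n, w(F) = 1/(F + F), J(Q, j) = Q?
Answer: 44743511956595/28860219686197 ≈ 1.5504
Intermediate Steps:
w(F) = 1/(2*F)
d = 183739/4 (d = -(241 - 183980)/4 = -¼*(-183739) = 183739/4 ≈ 45935.)
462081/298049 + w(-527)/d = 462081/298049 + ((½)/(-527))/(183739/4) = 462081*(1/298049) + ((½)*(-1/527))*(4/183739) = 462081/298049 - 1/1054*4/183739 = 462081/298049 - 2/96830453 = 44743511956595/28860219686197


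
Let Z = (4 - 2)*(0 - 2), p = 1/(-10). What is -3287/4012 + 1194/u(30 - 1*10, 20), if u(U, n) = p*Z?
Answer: 11972533/4012 ≈ 2984.2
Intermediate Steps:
p = -1/10 ≈ -0.10000
Z = -4 (Z = 2*(-2) = -4)
u(U, n) = 2/5 (u(U, n) = -1/10*(-4) = 2/5)
-3287/4012 + 1194/u(30 - 1*10, 20) = -3287/4012 + 1194/(2/5) = -3287*1/4012 + 1194*(5/2) = -3287/4012 + 2985 = 11972533/4012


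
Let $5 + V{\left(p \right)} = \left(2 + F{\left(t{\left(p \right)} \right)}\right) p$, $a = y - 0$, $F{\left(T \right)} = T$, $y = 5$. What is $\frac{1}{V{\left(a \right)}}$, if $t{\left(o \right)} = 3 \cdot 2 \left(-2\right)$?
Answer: $- \frac{1}{55} \approx -0.018182$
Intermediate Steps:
$t{\left(o \right)} = -12$ ($t{\left(o \right)} = 6 \left(-2\right) = -12$)
$a = 5$ ($a = 5 - 0 = 5 + 0 = 5$)
$V{\left(p \right)} = -5 - 10 p$ ($V{\left(p \right)} = -5 + \left(2 - 12\right) p = -5 - 10 p$)
$\frac{1}{V{\left(a \right)}} = \frac{1}{-5 - 50} = \frac{1}{-55} = - \frac{1}{55}$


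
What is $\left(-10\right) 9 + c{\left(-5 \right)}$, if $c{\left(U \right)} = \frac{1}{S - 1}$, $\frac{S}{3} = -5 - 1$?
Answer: $- \frac{1711}{19} \approx -90.053$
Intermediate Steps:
$S = -18$ ($S = 3 \left(-5 - 1\right) = 3 \left(-6\right) = -18$)
$c{\left(U \right)} = - \frac{1}{19}$ ($c{\left(U \right)} = \frac{1}{-18 - 1} = \frac{1}{-19} = - \frac{1}{19}$)
$\left(-10\right) 9 + c{\left(-5 \right)} = \left(-10\right) 9 - \frac{1}{19} = -90 - \frac{1}{19} = - \frac{1711}{19}$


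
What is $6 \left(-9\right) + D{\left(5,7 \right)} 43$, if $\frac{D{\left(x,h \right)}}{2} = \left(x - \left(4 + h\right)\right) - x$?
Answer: $-1000$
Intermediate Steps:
$D{\left(x,h \right)} = -8 - 2 h$ ($D{\left(x,h \right)} = 2 \left(\left(x - \left(4 + h\right)\right) - x\right) = 2 \left(\left(-4 + x - h\right) - x\right) = 2 \left(-4 - h\right) = -8 - 2 h$)
$6 \left(-9\right) + D{\left(5,7 \right)} 43 = 6 \left(-9\right) + \left(-8 - 14\right) 43 = -54 + \left(-8 - 14\right) 43 = -54 - 946 = -1000$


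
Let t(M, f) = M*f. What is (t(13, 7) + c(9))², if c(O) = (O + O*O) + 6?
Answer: 34969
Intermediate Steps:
c(O) = 6 + O + O² (c(O) = (O + O²) + 6 = 6 + O + O²)
(t(13, 7) + c(9))² = (13*7 + (6 + 9 + 9²))² = (91 + (6 + 9 + 81))² = (91 + 96)² = 187² = 34969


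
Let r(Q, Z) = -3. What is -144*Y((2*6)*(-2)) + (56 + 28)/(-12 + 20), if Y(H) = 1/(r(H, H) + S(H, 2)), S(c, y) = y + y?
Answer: -267/2 ≈ -133.50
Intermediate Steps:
S(c, y) = 2*y
Y(H) = 1 (Y(H) = 1/(-3 + 2*2) = 1/(-3 + 4) = 1/1 = 1)
-144*Y((2*6)*(-2)) + (56 + 28)/(-12 + 20) = -144*1 + (56 + 28)/(-12 + 20) = -144 + 84/8 = -144 + 84*(⅛) = -144 + 21/2 = -267/2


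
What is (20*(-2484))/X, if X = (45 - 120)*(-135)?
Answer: -368/75 ≈ -4.9067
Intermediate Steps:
X = 10125 (X = -75*(-135) = 10125)
(20*(-2484))/X = (20*(-2484))/10125 = -49680*1/10125 = -368/75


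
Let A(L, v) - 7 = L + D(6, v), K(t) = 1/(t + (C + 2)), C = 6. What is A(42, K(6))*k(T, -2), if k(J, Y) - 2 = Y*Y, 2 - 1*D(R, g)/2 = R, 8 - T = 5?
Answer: 246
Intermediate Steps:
T = 3 (T = 8 - 1*5 = 8 - 5 = 3)
D(R, g) = 4 - 2*R
k(J, Y) = 2 + Y² (k(J, Y) = 2 + Y*Y = 2 + Y²)
K(t) = 1/(8 + t) (K(t) = 1/(t + (6 + 2)) = 1/(t + 8) = 1/(8 + t))
A(L, v) = -1 + L (A(L, v) = 7 + (L + (4 - 2*6)) = 7 + (L + (4 - 12)) = 7 + (L - 8) = 7 + (-8 + L) = -1 + L)
A(42, K(6))*k(T, -2) = (-1 + 42)*(2 + (-2)²) = 41*(2 + 4) = 41*6 = 246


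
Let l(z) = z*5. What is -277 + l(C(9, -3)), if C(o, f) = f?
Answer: -292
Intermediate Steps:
l(z) = 5*z
-277 + l(C(9, -3)) = -277 + 5*(-3) = -277 - 15 = -292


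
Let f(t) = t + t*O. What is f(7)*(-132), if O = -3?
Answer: 1848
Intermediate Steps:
f(t) = -2*t (f(t) = t + t*(-3) = t - 3*t = -2*t)
f(7)*(-132) = -2*7*(-132) = -14*(-132) = 1848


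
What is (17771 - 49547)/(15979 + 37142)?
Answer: -10592/17707 ≈ -0.59818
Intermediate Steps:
(17771 - 49547)/(15979 + 37142) = -31776/53121 = -31776*1/53121 = -10592/17707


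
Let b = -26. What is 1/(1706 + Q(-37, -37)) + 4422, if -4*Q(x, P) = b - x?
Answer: 30127090/6813 ≈ 4422.0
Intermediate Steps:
Q(x, P) = 13/2 + x/4 (Q(x, P) = -(-26 - x)/4 = 13/2 + x/4)
1/(1706 + Q(-37, -37)) + 4422 = 1/(1706 + (13/2 + (1/4)*(-37))) + 4422 = 1/(1706 + (13/2 - 37/4)) + 4422 = 1/(1706 - 11/4) + 4422 = 1/(6813/4) + 4422 = 4/6813 + 4422 = 30127090/6813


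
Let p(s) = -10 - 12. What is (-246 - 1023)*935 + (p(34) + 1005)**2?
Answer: -220226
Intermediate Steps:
p(s) = -22
(-246 - 1023)*935 + (p(34) + 1005)**2 = (-246 - 1023)*935 + (-22 + 1005)**2 = -1269*935 + 983**2 = -1186515 + 966289 = -220226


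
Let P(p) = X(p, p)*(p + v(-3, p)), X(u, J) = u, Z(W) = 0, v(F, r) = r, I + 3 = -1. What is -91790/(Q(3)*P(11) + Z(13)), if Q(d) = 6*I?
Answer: 45895/2904 ≈ 15.804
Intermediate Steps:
I = -4 (I = -3 - 1 = -4)
P(p) = 2*p² (P(p) = p*(p + p) = p*(2*p) = 2*p²)
Q(d) = -24 (Q(d) = 6*(-4) = -24)
-91790/(Q(3)*P(11) + Z(13)) = -91790/(-48*11² + 0) = -91790/(-48*121 + 0) = -91790/(-24*242 + 0) = -91790/(-5808 + 0) = -91790/(-5808) = -91790*(-1/5808) = 45895/2904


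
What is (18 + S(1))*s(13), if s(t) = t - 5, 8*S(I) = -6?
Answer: 138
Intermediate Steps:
S(I) = -3/4 (S(I) = (1/8)*(-6) = -3/4)
s(t) = -5 + t
(18 + S(1))*s(13) = (18 - 3/4)*(-5 + 13) = (69/4)*8 = 138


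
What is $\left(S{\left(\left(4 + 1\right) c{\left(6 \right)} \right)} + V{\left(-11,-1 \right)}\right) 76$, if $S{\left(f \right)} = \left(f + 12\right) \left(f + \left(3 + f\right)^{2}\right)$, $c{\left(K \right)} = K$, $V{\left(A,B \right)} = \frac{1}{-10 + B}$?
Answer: $\frac{39290252}{11} \approx 3.5718 \cdot 10^{6}$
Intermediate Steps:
$S{\left(f \right)} = \left(12 + f\right) \left(f + \left(3 + f\right)^{2}\right)$
$\left(S{\left(\left(4 + 1\right) c{\left(6 \right)} \right)} + V{\left(-11,-1 \right)}\right) 76 = \left(\left(108 + \left(\left(4 + 1\right) 6\right)^{3} + 19 \left(\left(4 + 1\right) 6\right)^{2} + 93 \left(4 + 1\right) 6\right) + \frac{1}{-10 - 1}\right) 76 = \left(\left(108 + \left(5 \cdot 6\right)^{3} + 19 \left(5 \cdot 6\right)^{2} + 93 \cdot 5 \cdot 6\right) + \frac{1}{-11}\right) 76 = \left(\left(108 + 30^{3} + 19 \cdot 30^{2} + 93 \cdot 30\right) - \frac{1}{11}\right) 76 = \left(\left(108 + 27000 + 19 \cdot 900 + 2790\right) - \frac{1}{11}\right) 76 = \left(\left(108 + 27000 + 17100 + 2790\right) - \frac{1}{11}\right) 76 = \left(46998 - \frac{1}{11}\right) 76 = \frac{516977}{11} \cdot 76 = \frac{39290252}{11}$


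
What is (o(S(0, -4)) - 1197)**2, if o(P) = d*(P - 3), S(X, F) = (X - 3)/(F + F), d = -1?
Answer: 91298025/64 ≈ 1.4265e+6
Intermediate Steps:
S(X, F) = (-3 + X)/(2*F) (S(X, F) = (-3 + X)/((2*F)) = (-3 + X)*(1/(2*F)) = (-3 + X)/(2*F))
o(P) = 3 - P (o(P) = -(P - 3) = -(-3 + P) = 3 - P)
(o(S(0, -4)) - 1197)**2 = ((3 - (-3 + 0)/(2*(-4))) - 1197)**2 = ((3 - (-1)*(-3)/(2*4)) - 1197)**2 = ((3 - 1*3/8) - 1197)**2 = ((3 - 3/8) - 1197)**2 = (21/8 - 1197)**2 = (-9555/8)**2 = 91298025/64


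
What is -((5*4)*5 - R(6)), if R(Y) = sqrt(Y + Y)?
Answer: -100 + 2*sqrt(3) ≈ -96.536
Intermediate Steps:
R(Y) = sqrt(2)*sqrt(Y) (R(Y) = sqrt(2*Y) = sqrt(2)*sqrt(Y))
-((5*4)*5 - R(6)) = -((5*4)*5 - sqrt(2)*sqrt(6)) = -(20*5 - 2*sqrt(3)) = -(100 - 2*sqrt(3)) = -100 + 2*sqrt(3)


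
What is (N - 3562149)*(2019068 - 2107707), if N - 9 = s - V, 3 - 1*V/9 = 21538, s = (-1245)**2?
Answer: 161172293700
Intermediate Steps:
s = 1550025
V = -193815 (V = 27 - 9*21538 = 27 - 193842 = -193815)
N = 1743849 (N = 9 + (1550025 - 1*(-193815)) = 9 + (1550025 + 193815) = 9 + 1743840 = 1743849)
(N - 3562149)*(2019068 - 2107707) = (1743849 - 3562149)*(2019068 - 2107707) = -1818300*(-88639) = 161172293700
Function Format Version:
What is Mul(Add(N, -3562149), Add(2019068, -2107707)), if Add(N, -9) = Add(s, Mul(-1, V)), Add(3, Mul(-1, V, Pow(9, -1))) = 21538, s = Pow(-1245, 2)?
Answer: 161172293700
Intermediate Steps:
s = 1550025
V = -193815 (V = Add(27, Mul(-9, 21538)) = Add(27, -193842) = -193815)
N = 1743849 (N = Add(9, Add(1550025, Mul(-1, -193815))) = Add(9, Add(1550025, 193815)) = Add(9, 1743840) = 1743849)
Mul(Add(N, -3562149), Add(2019068, -2107707)) = Mul(Add(1743849, -3562149), Add(2019068, -2107707)) = Mul(-1818300, -88639) = 161172293700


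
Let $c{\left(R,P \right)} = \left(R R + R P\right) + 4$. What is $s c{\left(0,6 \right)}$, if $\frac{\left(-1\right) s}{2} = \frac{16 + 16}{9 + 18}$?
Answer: $- \frac{256}{27} \approx -9.4815$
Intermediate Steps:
$c{\left(R,P \right)} = 4 + R^{2} + P R$ ($c{\left(R,P \right)} = \left(R^{2} + P R\right) + 4 = 4 + R^{2} + P R$)
$s = - \frac{64}{27}$ ($s = - 2 \frac{16 + 16}{9 + 18} = - 2 \cdot \frac{32}{27} = - 2 \cdot 32 \cdot \frac{1}{27} = \left(-2\right) \frac{32}{27} = - \frac{64}{27} \approx -2.3704$)
$s c{\left(0,6 \right)} = - \frac{64 \left(4 + 0^{2} + 6 \cdot 0\right)}{27} = - \frac{64 \left(4 + 0 + 0\right)}{27} = \left(- \frac{64}{27}\right) 4 = - \frac{256}{27}$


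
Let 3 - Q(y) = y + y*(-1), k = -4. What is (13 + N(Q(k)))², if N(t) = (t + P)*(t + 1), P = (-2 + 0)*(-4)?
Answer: 3249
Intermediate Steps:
P = 8 (P = -2*(-4) = 8)
Q(y) = 3 (Q(y) = 3 - (y + y*(-1)) = 3 - (y - y) = 3 - 1*0 = 3 + 0 = 3)
N(t) = (1 + t)*(8 + t) (N(t) = (t + 8)*(t + 1) = (8 + t)*(1 + t) = (1 + t)*(8 + t))
(13 + N(Q(k)))² = (13 + (8 + 3² + 9*3))² = (13 + (8 + 9 + 27))² = (13 + 44)² = 57² = 3249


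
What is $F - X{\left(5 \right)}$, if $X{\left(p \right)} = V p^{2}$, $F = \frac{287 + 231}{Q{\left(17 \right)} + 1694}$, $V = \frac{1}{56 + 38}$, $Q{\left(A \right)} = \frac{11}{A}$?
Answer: $\frac{107539}{2708046} \approx 0.039711$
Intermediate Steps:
$V = \frac{1}{94} \approx 0.010638$
$F = \frac{8806}{28809}$ ($F = \frac{287 + 231}{\frac{11}{17} + 1694} = \frac{518}{11 \cdot \frac{1}{17} + 1694} = \frac{518}{\frac{11}{17} + 1694} = \frac{518}{\frac{28809}{17}} = 518 \cdot \frac{17}{28809} = \frac{8806}{28809} \approx 0.30567$)
$X{\left(p \right)} = \frac{p^{2}}{94}$
$F - X{\left(5 \right)} = \frac{8806}{28809} - \frac{5^{2}}{94} = \frac{8806}{28809} - \frac{1}{94} \cdot 25 = \frac{8806}{28809} - \frac{25}{94} = \frac{107539}{2708046}$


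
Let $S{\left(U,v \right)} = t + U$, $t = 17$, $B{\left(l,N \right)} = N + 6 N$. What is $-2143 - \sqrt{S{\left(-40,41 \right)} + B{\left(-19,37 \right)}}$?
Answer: $-2143 - 2 \sqrt{59} \approx -2158.4$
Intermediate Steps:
$B{\left(l,N \right)} = 7 N$
$S{\left(U,v \right)} = 17 + U$
$-2143 - \sqrt{S{\left(-40,41 \right)} + B{\left(-19,37 \right)}} = -2143 - \sqrt{\left(17 - 40\right) + 7 \cdot 37} = -2143 - \sqrt{-23 + 259} = -2143 - \sqrt{236} = -2143 - 2 \sqrt{59}$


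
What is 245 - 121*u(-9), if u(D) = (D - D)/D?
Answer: 245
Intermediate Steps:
u(D) = 0 (u(D) = 0/D = 0)
245 - 121*u(-9) = 245 - 121*0 = 245 + 0 = 245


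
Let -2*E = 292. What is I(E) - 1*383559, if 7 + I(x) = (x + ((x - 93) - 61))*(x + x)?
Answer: -253334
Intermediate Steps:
E = -146 (E = -½*292 = -146)
I(x) = -7 + 2*x*(-154 + 2*x) (I(x) = -7 + (x + ((x - 93) - 61))*(x + x) = -7 + (x + ((-93 + x) - 61))*(2*x) = -7 + (x + (-154 + x))*(2*x) = -7 + (-154 + 2*x)*(2*x) = -7 + 2*x*(-154 + 2*x))
I(E) - 1*383559 = (-7 - 308*(-146) + 4*(-146)²) - 1*383559 = (-7 + 44968 + 4*21316) - 383559 = (-7 + 44968 + 85264) - 383559 = 130225 - 383559 = -253334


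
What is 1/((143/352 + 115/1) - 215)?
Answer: -32/3187 ≈ -0.010041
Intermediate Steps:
1/((143/352 + 115/1) - 215) = 1/((143*(1/352) + 115*1) - 215) = 1/((13/32 + 115) - 215) = 1/(3693/32 - 215) = 1/(-3187/32) = -32/3187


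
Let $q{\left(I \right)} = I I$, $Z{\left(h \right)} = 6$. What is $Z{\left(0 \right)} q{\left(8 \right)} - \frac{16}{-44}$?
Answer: $\frac{4228}{11} \approx 384.36$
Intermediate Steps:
$q{\left(I \right)} = I^{2}$
$Z{\left(0 \right)} q{\left(8 \right)} - \frac{16}{-44} = 6 \cdot 8^{2} - \frac{16}{-44} = 6 \cdot 64 - - \frac{4}{11} = 384 + \frac{4}{11} = \frac{4228}{11}$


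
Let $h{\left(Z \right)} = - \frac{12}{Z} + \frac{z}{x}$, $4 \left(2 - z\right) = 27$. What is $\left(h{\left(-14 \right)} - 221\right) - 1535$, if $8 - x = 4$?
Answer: $- \frac{196709}{112} \approx -1756.3$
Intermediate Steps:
$x = 4$ ($x = 8 - 4 = 4$)
$z = - \frac{19}{4}$ ($z = 2 - \frac{27}{4} = - \frac{19}{4} \approx -4.75$)
$h{\left(Z \right)} = - \frac{19}{16} - \frac{12}{Z}$ ($h{\left(Z \right)} = - \frac{12}{Z} - \frac{19}{4 \cdot 4} = - \frac{12}{Z} - \frac{19}{16} = - \frac{19}{16} - \frac{12}{Z}$)
$\left(h{\left(-14 \right)} - 221\right) - 1535 = \left(\left(- \frac{19}{16} - \frac{12}{-14}\right) - 221\right) - 1535 = \left(\left(- \frac{19}{16} - - \frac{6}{7}\right) - 221\right) - 1535 = \left(\left(- \frac{19}{16} + \frac{6}{7}\right) - 221\right) - 1535 = \left(- \frac{37}{112} - 221\right) - 1535 = - \frac{24789}{112} - 1535 = - \frac{196709}{112}$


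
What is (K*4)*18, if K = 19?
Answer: 1368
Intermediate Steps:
(K*4)*18 = (19*4)*18 = 76*18 = 1368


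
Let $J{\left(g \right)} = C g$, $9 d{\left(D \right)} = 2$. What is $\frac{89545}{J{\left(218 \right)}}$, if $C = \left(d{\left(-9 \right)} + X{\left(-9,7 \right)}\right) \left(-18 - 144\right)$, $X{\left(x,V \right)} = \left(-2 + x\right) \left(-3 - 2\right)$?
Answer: $- \frac{89545}{1950228} \approx -0.045915$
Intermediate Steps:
$d{\left(D \right)} = \frac{2}{9}$ ($d{\left(D \right)} = \frac{1}{9} \cdot 2 = \frac{2}{9}$)
$X{\left(x,V \right)} = 10 - 5 x$ ($X{\left(x,V \right)} = \left(-2 + x\right) \left(-5\right) = 10 - 5 x$)
$C = -8946$ ($C = \left(\frac{2}{9} + \left(10 - -45\right)\right) \left(-18 - 144\right) = \left(\frac{2}{9} + \left(10 + 45\right)\right) \left(-162\right) = \left(\frac{2}{9} + 55\right) \left(-162\right) = \frac{497}{9} \left(-162\right) = -8946$)
$J{\left(g \right)} = - 8946 g$
$\frac{89545}{J{\left(218 \right)}} = \frac{89545}{\left(-8946\right) 218} = \frac{89545}{-1950228} = 89545 \left(- \frac{1}{1950228}\right) = - \frac{89545}{1950228}$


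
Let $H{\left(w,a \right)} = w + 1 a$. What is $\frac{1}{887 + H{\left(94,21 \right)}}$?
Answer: $\frac{1}{1002} \approx 0.000998$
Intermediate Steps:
$H{\left(w,a \right)} = a + w$ ($H{\left(w,a \right)} = w + a = a + w$)
$\frac{1}{887 + H{\left(94,21 \right)}} = \frac{1}{887 + \left(21 + 94\right)} = \frac{1}{887 + 115} = \frac{1}{1002}$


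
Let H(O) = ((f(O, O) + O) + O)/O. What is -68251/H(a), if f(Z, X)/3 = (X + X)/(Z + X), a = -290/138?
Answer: -9896395/83 ≈ -1.1923e+5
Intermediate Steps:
a = -145/69 (a = -290*1/138 = -145/69 ≈ -2.1014)
f(Z, X) = 6*X/(X + Z) (f(Z, X) = 3*((X + X)/(Z + X)) = 3*((2*X)/(X + Z)) = 3*(2*X/(X + Z)) = 6*X/(X + Z))
H(O) = (3 + 2*O)/O (H(O) = ((6*O/(O + O) + O) + O)/O = ((6*O/((2*O)) + O) + O)/O = ((6*O*(1/(2*O)) + O) + O)/O = ((3 + O) + O)/O = (3 + 2*O)/O)
-68251/H(a) = -68251/(2 + 3/(-145/69)) = -68251/(2 + 3*(-69/145)) = -68251/(2 - 207/145) = -68251/83/145 = -68251*145/83 = -9896395/83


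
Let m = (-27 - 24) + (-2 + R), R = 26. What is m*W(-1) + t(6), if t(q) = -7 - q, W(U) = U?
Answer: 14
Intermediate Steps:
m = -27 (m = (-27 - 24) + (-2 + 26) = -51 + 24 = -27)
m*W(-1) + t(6) = -27*(-1) + (-7 - 1*6) = 27 + (-7 - 6) = 27 - 13 = 14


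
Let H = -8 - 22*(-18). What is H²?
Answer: 150544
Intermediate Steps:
H = 388 (H = -8 + 396 = 388)
H² = 388² = 150544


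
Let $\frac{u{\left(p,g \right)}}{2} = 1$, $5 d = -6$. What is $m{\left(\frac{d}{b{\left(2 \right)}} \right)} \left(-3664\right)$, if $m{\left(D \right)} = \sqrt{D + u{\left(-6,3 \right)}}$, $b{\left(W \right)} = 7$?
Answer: $- \frac{29312 \sqrt{35}}{35} \approx -4954.6$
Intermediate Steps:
$d = - \frac{6}{5}$ ($d = \frac{1}{5} \left(-6\right) = - \frac{6}{5} \approx -1.2$)
$u{\left(p,g \right)} = 2$ ($u{\left(p,g \right)} = 2 \cdot 1 = 2$)
$m{\left(D \right)} = \sqrt{2 + D}$ ($m{\left(D \right)} = \sqrt{D + 2} = \sqrt{2 + D}$)
$m{\left(\frac{d}{b{\left(2 \right)}} \right)} \left(-3664\right) = \sqrt{2 - \frac{6}{5 \cdot 7}} \left(-3664\right) = \sqrt{2 - \frac{6}{35}} \left(-3664\right) = \sqrt{\frac{64}{35}} \left(-3664\right) = \frac{8 \sqrt{35}}{35} \left(-3664\right) = - \frac{29312 \sqrt{35}}{35}$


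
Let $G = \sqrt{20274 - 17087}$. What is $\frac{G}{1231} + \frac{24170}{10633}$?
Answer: $\frac{24170}{10633} + \frac{\sqrt{3187}}{1231} \approx 2.319$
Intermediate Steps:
$G = \sqrt{3187} \approx 56.453$
$\frac{G}{1231} + \frac{24170}{10633} = \frac{\sqrt{3187}}{1231} + \frac{24170}{10633} = \frac{24170}{10633} + \frac{\sqrt{3187}}{1231}$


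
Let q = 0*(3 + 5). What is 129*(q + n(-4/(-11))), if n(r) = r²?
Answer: 2064/121 ≈ 17.058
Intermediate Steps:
q = 0 (q = 0*8 = 0)
129*(q + n(-4/(-11))) = 129*(0 + (-4/(-11))²) = 129*(0 + (-4*(-1/11))²) = 129*(0 + (4/11)²) = 129*(0 + 16/121) = 129*(16/121) = 2064/121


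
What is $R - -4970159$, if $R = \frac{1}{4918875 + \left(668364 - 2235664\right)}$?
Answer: $\frac{16657860650426}{3351575} \approx 4.9702 \cdot 10^{6}$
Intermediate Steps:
$R = \frac{1}{3351575}$ ($R = \frac{1}{4918875 - 1567300} = \frac{1}{3351575} \approx 2.9837 \cdot 10^{-7}$)
$R - -4970159 = \frac{1}{3351575} - -4970159 = \frac{1}{3351575} + 4970159 = \frac{16657860650426}{3351575}$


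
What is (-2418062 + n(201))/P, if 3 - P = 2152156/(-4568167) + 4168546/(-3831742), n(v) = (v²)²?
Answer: 14264239054301948033723/39900616440838 ≈ 3.5749e+8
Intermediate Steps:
n(v) = v⁴
P = 39900616440838/8752018678457 (P = 3 - (2152156/(-4568167) + 4168546/(-3831742)) = 3 - (2152156*(-1/4568167) + 4168546*(-1/3831742)) = 3 - (-2152156/4568167 - 2084273/1915871) = 3 - 1*(-13644560405467/8752018678457) = 3 + 13644560405467/8752018678457 = 39900616440838/8752018678457 ≈ 4.5590)
(-2418062 + n(201))/P = (-2418062 + 201⁴)/(39900616440838/8752018678457) = (-2418062 + 1632240801)*(8752018678457/39900616440838) = 1629822739*(8752018678457/39900616440838) = 14264239054301948033723/39900616440838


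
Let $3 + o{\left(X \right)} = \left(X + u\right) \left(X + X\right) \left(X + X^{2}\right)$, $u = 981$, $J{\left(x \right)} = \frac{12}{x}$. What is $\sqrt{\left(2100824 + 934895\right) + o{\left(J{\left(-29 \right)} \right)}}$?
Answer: $\frac{2 \sqrt{536810868937}}{841} \approx 1742.4$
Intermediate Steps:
$o{\left(X \right)} = -3 + 2 X \left(981 + X\right) \left(X + X^{2}\right)$ ($o{\left(X \right)} = -3 + \left(X + 981\right) \left(X + X\right) \left(X + X^{2}\right) = -3 + \left(981 + X\right) 2 X \left(X + X^{2}\right) = -3 + 2 X \left(981 + X\right) \left(X + X^{2}\right)$)
$\sqrt{\left(2100824 + 934895\right) + o{\left(J{\left(-29 \right)} \right)}} = \sqrt{\left(2100824 + 934895\right) + \left(-3 + 2 \left(\frac{12}{-29}\right)^{4} + 1962 \left(\frac{12}{-29}\right)^{2} + 1964 \left(\frac{12}{-29}\right)^{3}\right)} = \sqrt{3035719 + \left(-3 + 2 \left(12 \left(- \frac{1}{29}\right)\right)^{4} + 1962 \left(12 \left(- \frac{1}{29}\right)\right)^{2} + 1964 \left(12 \left(- \frac{1}{29}\right)\right)^{3}\right)} = \sqrt{3035719 + \left(-3 + 2 \left(- \frac{12}{29}\right)^{4} + 1962 \left(- \frac{12}{29}\right)^{2} + 1964 \left(- \frac{12}{29}\right)^{3}\right)} = \sqrt{3035719 + \left(-3 + 2 \cdot \frac{20736}{707281} + 1962 \cdot \frac{144}{841} + 1964 \left(- \frac{1728}{24389}\right)\right)} = \sqrt{3035719 + \left(-3 + \frac{41472}{707281} + \frac{282528}{841} - \frac{3393792}{24389}\right)} = \sqrt{3035719 + \frac{137105709}{707281}} = \sqrt{\frac{2147243475748}{707281}} = \frac{2 \sqrt{536810868937}}{841}$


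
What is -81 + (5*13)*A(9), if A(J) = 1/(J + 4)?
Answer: -76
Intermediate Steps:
A(J) = 1/(4 + J)
-81 + (5*13)*A(9) = -81 + (5*13)/(4 + 9) = -81 + 65/13 = -81 + 65*(1/13) = -81 + 5 = -76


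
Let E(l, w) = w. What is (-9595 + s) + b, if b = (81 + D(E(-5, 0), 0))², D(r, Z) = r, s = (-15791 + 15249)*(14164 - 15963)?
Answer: 972024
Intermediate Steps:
s = 975058 (s = -542*(-1799) = 975058)
b = 6561 (b = (81 + 0)² = 81² = 6561)
(-9595 + s) + b = (-9595 + 975058) + 6561 = 965463 + 6561 = 972024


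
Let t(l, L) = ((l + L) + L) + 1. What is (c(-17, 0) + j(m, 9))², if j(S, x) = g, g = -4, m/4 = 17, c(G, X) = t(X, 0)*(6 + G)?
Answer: 225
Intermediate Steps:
t(l, L) = 1 + l + 2*L (t(l, L) = ((L + l) + L) + 1 = (l + 2*L) + 1 = 1 + l + 2*L)
c(G, X) = (1 + X)*(6 + G) (c(G, X) = (1 + X + 2*0)*(6 + G) = (1 + X + 0)*(6 + G) = (1 + X)*(6 + G))
m = 68 (m = 4*17 = 68)
j(S, x) = -4
(c(-17, 0) + j(m, 9))² = ((1 + 0)*(6 - 17) - 4)² = (1*(-11) - 4)² = (-11 - 4)² = (-15)² = 225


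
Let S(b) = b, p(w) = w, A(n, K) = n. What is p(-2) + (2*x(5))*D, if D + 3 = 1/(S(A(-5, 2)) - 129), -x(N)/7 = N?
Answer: 13971/67 ≈ 208.52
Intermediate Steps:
x(N) = -7*N
D = -403/134 (D = -3 + 1/(-5 - 129) = -3 + 1/(-134) = -3 - 1/134 = -403/134 ≈ -3.0075)
p(-2) + (2*x(5))*D = -2 + (2*(-7*5))*(-403/134) = -2 + (2*(-35))*(-403/134) = -2 - 70*(-403/134) = -2 + 14105/67 = 13971/67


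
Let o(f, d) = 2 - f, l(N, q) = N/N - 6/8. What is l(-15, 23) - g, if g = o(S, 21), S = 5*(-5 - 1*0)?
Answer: -107/4 ≈ -26.750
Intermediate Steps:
l(N, q) = ¼ (l(N, q) = 1 - 6*⅛ = 1 - ¾ = ¼)
S = -25 (S = 5*(-5 + 0) = 5*(-5) = -25)
g = 27 (g = 2 - 1*(-25) = 2 + 25 = 27)
l(-15, 23) - g = ¼ - 1*27 = ¼ - 27 = -107/4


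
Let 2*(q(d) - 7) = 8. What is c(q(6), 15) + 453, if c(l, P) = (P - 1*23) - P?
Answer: 430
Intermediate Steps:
q(d) = 11 (q(d) = 7 + (1/2)*8 = 7 + 4 = 11)
c(l, P) = -23 (c(l, P) = (P - 23) - P = (-23 + P) - P = -23)
c(q(6), 15) + 453 = -23 + 453 = 430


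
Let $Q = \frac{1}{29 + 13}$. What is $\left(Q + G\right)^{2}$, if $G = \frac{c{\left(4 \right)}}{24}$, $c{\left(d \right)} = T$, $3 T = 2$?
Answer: $\frac{169}{63504} \approx 0.0026613$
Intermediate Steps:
$T = \frac{2}{3}$ ($T = \frac{1}{3} \cdot 2 = \frac{2}{3} \approx 0.66667$)
$c{\left(d \right)} = \frac{2}{3}$
$Q = \frac{1}{42} \approx 0.02381$
$G = \frac{1}{36}$ ($G = \frac{2}{3 \cdot 24} = \frac{2}{3} \cdot \frac{1}{24} = \frac{1}{36} \approx 0.027778$)
$\left(Q + G\right)^{2} = \left(\frac{1}{42} + \frac{1}{36}\right)^{2} = \left(\frac{13}{252}\right)^{2} = \frac{169}{63504}$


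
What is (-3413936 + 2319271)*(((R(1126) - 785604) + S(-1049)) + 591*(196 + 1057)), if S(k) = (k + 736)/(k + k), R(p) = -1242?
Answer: 106385391305765/2098 ≈ 5.0708e+10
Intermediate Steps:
S(k) = (736 + k)/(2*k) (S(k) = (736 + k)/((2*k)) = (736 + k)*(1/(2*k)) = (736 + k)/(2*k))
(-3413936 + 2319271)*(((R(1126) - 785604) + S(-1049)) + 591*(196 + 1057)) = (-3413936 + 2319271)*(((-1242 - 785604) + (½)*(736 - 1049)/(-1049)) + 591*(196 + 1057)) = -1094665*((-786846 + (½)*(-1/1049)*(-313)) + 591*1253) = -1094665*((-786846 + 313/2098) + 740523) = -1094665*(-1650802595/2098 + 740523) = -1094665*(-97185341/2098) = 106385391305765/2098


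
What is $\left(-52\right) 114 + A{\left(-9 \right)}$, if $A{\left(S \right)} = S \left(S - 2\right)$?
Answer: $-5829$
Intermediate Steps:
$A{\left(S \right)} = S \left(-2 + S\right)$
$\left(-52\right) 114 + A{\left(-9 \right)} = \left(-52\right) 114 - 9 \left(-2 - 9\right) = -5928 - -99 = -5928 + 99 = -5829$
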